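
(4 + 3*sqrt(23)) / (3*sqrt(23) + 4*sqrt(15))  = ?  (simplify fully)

(-207 - 12*sqrt(23) + 16*sqrt(15) + 12*sqrt(345))/33

Multiply numerator and denominator by -4*sqrt(15) + 3*sqrt(23).
Denominator becomes -33; numerator becomes -12*sqrt(345) - 16*sqrt(15) + 12*sqrt(23) + 207.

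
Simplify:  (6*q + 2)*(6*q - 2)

Difference of squares with P = 6*q, Q = 2.

36*q^2 - 4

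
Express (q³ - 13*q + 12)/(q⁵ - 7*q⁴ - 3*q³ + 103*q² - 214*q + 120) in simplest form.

Factor: q³ - 13*q + 12 = (q - 3)·(q + 4)·(q - 1);  q⁵ - 7*q⁴ - 3*q³ + 103*q² - 214*q + 120 = (q - 2)·(q + 4)·(q - 1)·(q - 3)·(q - 5)
Cancel the common factors (q - 3), (q - 1), (q + 4).

1/(q² - 7*q + 10)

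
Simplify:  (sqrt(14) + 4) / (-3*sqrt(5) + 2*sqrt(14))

Multiply numerator and denominator by 3*sqrt(5) + 2*sqrt(14).
Denominator becomes 11; numerator becomes 3*sqrt(70) + 12*sqrt(5) + 28 + 8*sqrt(14).

(3*sqrt(70) + 12*sqrt(5) + 28 + 8*sqrt(14))/11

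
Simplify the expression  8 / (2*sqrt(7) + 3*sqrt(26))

(-8*sqrt(7) + 12*sqrt(26))/103

Multiply numerator and denominator by -3*sqrt(26) + 2*sqrt(7).
Denominator becomes -206; numerator becomes -24*sqrt(26) + 16*sqrt(7).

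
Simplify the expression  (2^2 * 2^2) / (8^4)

2^2 = 2^2; 2^2 = 2^2; 8^4 = 2^12
Combine exponents: 2^(-8)

2^(-8)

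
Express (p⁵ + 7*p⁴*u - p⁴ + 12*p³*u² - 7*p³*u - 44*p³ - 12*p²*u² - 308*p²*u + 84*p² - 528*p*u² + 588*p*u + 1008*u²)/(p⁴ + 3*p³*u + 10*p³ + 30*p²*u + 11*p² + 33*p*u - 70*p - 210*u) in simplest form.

(p² + 4*p*u - 6*p - 24*u)/(p + 5)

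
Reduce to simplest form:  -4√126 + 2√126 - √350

4√126 = 12*√14; 2√126 = 6*√14; √350 = 5*√14
Combine: (-12 + 6 - 5)·√14 = -11*√14

-11*√14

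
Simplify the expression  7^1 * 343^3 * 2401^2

7^18

7^1 = 7^1; 343^3 = 7^9; 2401^2 = 7^8
Combine exponents: 7^18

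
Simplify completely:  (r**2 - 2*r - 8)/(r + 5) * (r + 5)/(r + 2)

Factor: r**2 - 2*r - 8 = (r + 2)*(r - 4)
Cancel the common factors (r + 5), (r + 2).

r - 4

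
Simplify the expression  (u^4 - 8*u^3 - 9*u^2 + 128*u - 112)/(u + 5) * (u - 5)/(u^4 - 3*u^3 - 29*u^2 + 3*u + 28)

Factor: u^4 - 8*u^3 - 9*u^2 + 128*u - 112 = (u + 4)*(u - 1)*(u - 4)*(u - 7);  u^4 - 3*u^3 - 29*u^2 + 3*u + 28 = (u - 7)*(u - 1)*(u + 1)*(u + 4)
Cancel the common factors (u - 1), (u - 7), (u + 4).

(u^2 - 9*u + 20)/(u^2 + 6*u + 5)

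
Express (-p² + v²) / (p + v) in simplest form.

Factor v^2 - p^2 and cancel (p + v).

-p + v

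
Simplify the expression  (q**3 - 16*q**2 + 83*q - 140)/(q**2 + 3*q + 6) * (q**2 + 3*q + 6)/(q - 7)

Factor: q**3 - 16*q**2 + 83*q - 140 = (q - 5)*(q - 4)*(q - 7)
Cancel the common factors (q**2 + 3*q + 6), (q - 7).

q**2 - 9*q + 20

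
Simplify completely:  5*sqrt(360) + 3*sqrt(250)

45*sqrt(10)

5*sqrt(360) = 30*sqrt(10); 3*sqrt(250) = 15*sqrt(10)
Combine: (30 + 15)·sqrt(10) = 45*sqrt(10)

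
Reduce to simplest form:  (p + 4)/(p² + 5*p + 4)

1/(p + 1)

Factor: p² + 5*p + 4 = (p + 1)·(p + 4)
Cancel the common factor (p + 4).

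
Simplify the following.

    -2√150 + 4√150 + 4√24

18*√6

2√150 = 10*√6; 4√150 = 20*√6; 4√24 = 8*√6
Combine: (-10 + 20 + 8)·√6 = 18*√6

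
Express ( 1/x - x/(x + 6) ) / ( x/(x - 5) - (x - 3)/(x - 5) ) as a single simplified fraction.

Numerator: 1/x - x/(x + 6) = (-x² + x + 6)/(x² + 6*x)
Denominator: x/(x - 5) - (x - 3)/(x - 5) = 3/(x - 5)
Divide: ((-x² + x + 6)/(x² + 6*x)) · (x/3 - 5/3) = (-x³ + 6*x² + x - 30)/(3*x² + 18*x)

(-x³ + 6*x² + x - 30)/(3*x² + 18*x)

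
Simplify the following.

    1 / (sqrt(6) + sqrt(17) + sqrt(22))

Group as (sqrt(17) + sqrt(22)) + sqrt(6); multiply by (sqrt(17) + sqrt(22)) - sqrt(6), then rationalise the remaining surd.

(-4*sqrt(561) + sqrt(22) + 11*sqrt(17) + 33*sqrt(6))/407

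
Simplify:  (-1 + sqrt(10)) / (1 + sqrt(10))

Multiply numerator and denominator by -sqrt(10) + 1.
Denominator becomes -9; numerator becomes -11 + 2*sqrt(10).

(-2*sqrt(10) + 11)/9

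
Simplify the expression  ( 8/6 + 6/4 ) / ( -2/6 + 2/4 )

17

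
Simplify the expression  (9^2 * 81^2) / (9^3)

9^2 = 3^4; 81^2 = 3^8; 9^3 = 3^6
Combine exponents: 3^6

3^6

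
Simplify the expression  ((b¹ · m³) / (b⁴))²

Inside the bracket: (b^-3) · m³
Raise to the power 2: (b^-6) · m⁶

m⁶/b⁶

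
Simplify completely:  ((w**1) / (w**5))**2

w**(-8)

Inside the bracket: (w**-4)
Raise to the power 2: (w**-8)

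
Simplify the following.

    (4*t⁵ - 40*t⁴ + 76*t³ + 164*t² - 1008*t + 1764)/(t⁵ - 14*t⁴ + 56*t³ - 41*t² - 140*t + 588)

Factor: 4*t⁵ - 40*t⁴ + 76*t³ + 164*t² - 1008*t + 1764 = 4·(t - 3)·(t + 3)·(t - 7)·(t² - 3*t + 7);  t⁵ - 14*t⁴ + 56*t³ - 41*t² - 140*t + 588 = (t + 2)·(t - 7)·(t² - 3*t + 7)·(t - 6)
Cancel the common factors (t² - 3*t + 7), (t - 7).

(4*t² - 36)/(t² - 4*t - 12)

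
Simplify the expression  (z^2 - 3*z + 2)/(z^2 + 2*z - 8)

Factor: z^2 - 3*z + 2 = (z - 1)*(z - 2);  z^2 + 2*z - 8 = (z + 4)*(z - 2)
Cancel the common factor (z - 2).

(z - 1)/(z + 4)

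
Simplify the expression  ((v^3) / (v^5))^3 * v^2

Inside the bracket: (v^-2)
Raise to the power 3: (v^-6)
Multiply by v^2: add exponents.

v^(-4)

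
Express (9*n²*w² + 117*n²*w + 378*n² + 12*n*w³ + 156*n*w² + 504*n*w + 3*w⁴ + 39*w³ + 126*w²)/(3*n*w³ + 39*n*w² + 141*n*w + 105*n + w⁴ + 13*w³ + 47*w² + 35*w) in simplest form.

Factor: 9*n²*w² + 117*n²*w + 378*n² + 12*n*w³ + 156*n*w² + 504*n*w + 3*w⁴ + 39*w³ + 126*w² = 3·(w + 7)·(w + 6)·(3*n + w)·(n + w);  3*n*w³ + 39*n*w² + 141*n*w + 105*n + w⁴ + 13*w³ + 47*w² + 35*w = (w + 1)·(w + 7)·(3*n + w)·(w + 5)
Cancel the common factors (w + 7), (3*n + w).

(3*n*w + 18*n + 3*w² + 18*w)/(w² + 6*w + 5)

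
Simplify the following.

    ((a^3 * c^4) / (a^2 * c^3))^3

Inside the bracket: a^1 * c^1
Raise to the power 3: a^3 * c^3

a^3*c^3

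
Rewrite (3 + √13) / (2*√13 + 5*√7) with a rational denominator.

(-26 - 6*√13 + 15*√7 + 5*√91)/123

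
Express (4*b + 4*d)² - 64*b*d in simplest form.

Expanding gives 16*b² - 32*b*d + 16*d², a perfect square.

16*(b - d)²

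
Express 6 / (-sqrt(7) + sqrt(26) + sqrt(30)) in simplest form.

Group as (sqrt(26) + sqrt(30)) - sqrt(7); multiply by (sqrt(26) + sqrt(30)) + sqrt(7), then rationalise the remaining surd.

(-294*sqrt(7) + 18*sqrt(30) + 66*sqrt(26) + 24*sqrt(1365))/719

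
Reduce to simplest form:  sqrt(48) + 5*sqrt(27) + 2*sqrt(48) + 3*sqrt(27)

36*sqrt(3)

sqrt(48) = 4*sqrt(3); 5*sqrt(27) = 15*sqrt(3); 2*sqrt(48) = 8*sqrt(3); 3*sqrt(27) = 9*sqrt(3)
Combine: (4 + 15 + 8 + 9)·sqrt(3) = 36*sqrt(3)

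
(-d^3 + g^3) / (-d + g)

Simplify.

d^2 + d*g + g^2

g^3 - d^3 = (-d + g)(d^2 + d*g + g^2).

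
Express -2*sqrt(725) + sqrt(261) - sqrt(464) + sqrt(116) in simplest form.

-9*sqrt(29)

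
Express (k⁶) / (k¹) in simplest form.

k⁵

Quotient: k⁵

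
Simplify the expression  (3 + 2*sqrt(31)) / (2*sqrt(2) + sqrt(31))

(-4*sqrt(62) - 6*sqrt(2) + 3*sqrt(31) + 62)/23

Multiply numerator and denominator by -2*sqrt(2) + sqrt(31).
Denominator becomes 23; numerator becomes -4*sqrt(62) - 6*sqrt(2) + 3*sqrt(31) + 62.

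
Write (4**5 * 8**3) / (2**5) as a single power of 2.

2**14

4**5 = 2**10; 8**3 = 2**9; 2**5 = 2**5
Combine exponents: 2**14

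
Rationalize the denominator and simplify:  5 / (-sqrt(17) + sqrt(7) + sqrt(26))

(-40*sqrt(17) - 5*sqrt(26) + 90*sqrt(7) + 5*sqrt(3094))/236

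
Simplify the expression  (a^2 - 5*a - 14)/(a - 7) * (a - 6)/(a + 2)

a - 6

Factor: a^2 - 5*a - 14 = (a + 2)*(a - 7)
Cancel the common factors (a - 7), (a + 2).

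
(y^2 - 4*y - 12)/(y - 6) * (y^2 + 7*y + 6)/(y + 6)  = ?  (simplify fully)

y^2 + 3*y + 2

Factor: y^2 - 4*y - 12 = (y + 2)*(y - 6);  y^2 + 7*y + 6 = (y + 6)*(y + 1)
Cancel the common factors (y - 6), (y + 6).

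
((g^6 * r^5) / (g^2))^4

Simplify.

g^16*r^20

Inside the bracket: g^4 * r^5
Raise to the power 4: g^16 * r^20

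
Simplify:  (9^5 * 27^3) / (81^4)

9^5 = 3^10; 27^3 = 3^9; 81^4 = 3^16
Combine exponents: 3^3

3^3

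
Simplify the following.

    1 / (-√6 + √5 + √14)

(-13*√6 - 3*√14 + 15*√5 + 4*√105)/111

Group as (√5 + √14) - √6; multiply by (√5 + √14) + √6, then rationalise the remaining surd.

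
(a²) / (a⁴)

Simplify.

a^(-2)

Quotient: (a^-2)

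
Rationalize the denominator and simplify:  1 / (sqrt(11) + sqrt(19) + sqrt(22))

(-11*sqrt(38) + 4*sqrt(22) + 7*sqrt(19) + 15*sqrt(11))/386

Group as (sqrt(11) + sqrt(19)) + sqrt(22); multiply by (sqrt(11) + sqrt(19)) - sqrt(22), then rationalise the remaining surd.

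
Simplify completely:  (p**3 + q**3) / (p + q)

Factor as (a+b)(a**2-ab+b**2) with a=q, b=p.

p**2 - p*q + q**2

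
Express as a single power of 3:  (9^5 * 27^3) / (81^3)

3^7

9^5 = 3^10; 27^3 = 3^9; 81^3 = 3^12
Combine exponents: 3^7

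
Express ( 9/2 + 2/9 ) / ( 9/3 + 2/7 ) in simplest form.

595/414

Numerator: 9/2 + 2/9 = 85/18
Denominator: 9/3 + 2/7 = 23/7
Divide: (85/18) · (7/23) = 595/414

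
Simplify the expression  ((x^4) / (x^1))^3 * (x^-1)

Inside the bracket: x^3
Raise to the power 3: x^9
Multiply by (x^-1): add exponents.

x^8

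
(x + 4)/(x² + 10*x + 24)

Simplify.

Factor: x² + 10*x + 24 = (x + 6)·(x + 4)
Cancel the common factor (x + 4).

1/(x + 6)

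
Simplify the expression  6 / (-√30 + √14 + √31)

Group as (√14 + √31) - √30; multiply by (√14 + √31) + √30, then rationalise the remaining surd.

(-90*√30 + 78*√31 + 282*√14 + 24*√3255)/1511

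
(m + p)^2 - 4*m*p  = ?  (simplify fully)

Expand the square and combine the 4*m*p term.

(m - p)^2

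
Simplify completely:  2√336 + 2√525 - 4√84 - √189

7*√21

2√336 = 8*√21; 2√525 = 10*√21; 4√84 = 8*√21; √189 = 3*√21
Combine: (8 + 10 - 8 - 3)·√21 = 7*√21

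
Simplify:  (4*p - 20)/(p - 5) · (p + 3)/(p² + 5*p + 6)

Factor: 4*p - 20 = 4·(p - 5);  p² + 5*p + 6 = (p + 3)·(p + 2)
Cancel the common factors (p + 3), (p - 5).

4/(p + 2)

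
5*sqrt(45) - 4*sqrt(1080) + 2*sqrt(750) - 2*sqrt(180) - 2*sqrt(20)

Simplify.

5*sqrt(45) = 15*sqrt(5); 4*sqrt(1080) = 24*sqrt(30); 2*sqrt(750) = 10*sqrt(30); 2*sqrt(180) = 12*sqrt(5); 2*sqrt(20) = 4*sqrt(5)

-14*sqrt(30) - sqrt(5)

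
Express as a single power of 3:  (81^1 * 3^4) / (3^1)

81^1 = 3^4; 3^4 = 3^4; 3^1 = 3^1
Combine exponents: 3^7

3^7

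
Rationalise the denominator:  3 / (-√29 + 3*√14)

(3*√29 + 9*√14)/97

Multiply numerator and denominator by √29 + 3*√14.
Denominator becomes 97; numerator becomes 3*√29 + 9*√14.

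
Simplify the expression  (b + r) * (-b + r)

-b^2 + r^2

(r+b)(r-b) = -b^2 + r^2.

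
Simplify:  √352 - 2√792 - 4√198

√352 = 4*√22; 2√792 = 12*√22; 4√198 = 12*√22
Combine: (4 - 12 - 12)·√22 = -20*√22

-20*√22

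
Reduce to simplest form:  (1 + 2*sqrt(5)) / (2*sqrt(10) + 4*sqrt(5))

(-10*sqrt(2) - sqrt(10) + 2*sqrt(5) + 20)/20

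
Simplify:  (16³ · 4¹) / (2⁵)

2^9

16³ = 2^12; 4¹ = 2^2; 2⁵ = 2^5
Combine exponents: 2^9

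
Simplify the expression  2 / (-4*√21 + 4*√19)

(-√21 - √19)/4

Multiply numerator and denominator by 4*√19 + 4*√21.
Denominator becomes -32; numerator becomes 8*√19 + 8*√21.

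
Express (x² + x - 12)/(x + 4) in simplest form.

Factor: x² + x - 12 = (x + 4)·(x - 3)
Cancel the common factor (x + 4).

x - 3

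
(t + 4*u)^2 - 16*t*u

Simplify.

After expansion: t^2 - 8*t*u + 16*u^2 — a perfect-square trinomial.

(t - 4*u)^2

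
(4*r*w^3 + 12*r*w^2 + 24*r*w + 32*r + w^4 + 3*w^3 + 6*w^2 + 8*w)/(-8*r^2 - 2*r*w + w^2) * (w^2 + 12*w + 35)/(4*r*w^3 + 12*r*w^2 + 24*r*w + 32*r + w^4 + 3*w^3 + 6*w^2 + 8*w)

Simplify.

Factor: 4*r*w^3 + 12*r*w^2 + 24*r*w + 32*r + w^4 + 3*w^3 + 6*w^2 + 8*w = (w + 2)*(w^2 + w + 4)*(4*r + w);  -8*r^2 - 2*r*w + w^2 = (2*r + w)*(-4*r + w);  w^2 + 12*w + 35 = (w + 5)*(w + 7);  4*r*w^3 + 12*r*w^2 + 24*r*w + 32*r + w^4 + 3*w^3 + 6*w^2 + 8*w = (4*r + w)*(w + 2)*(w^2 + w + 4)
Cancel the common factors (w^2 + w + 4), (w + 2), (4*r + w).

(-w^2 - 12*w - 35)/(8*r^2 + 2*r*w - w^2)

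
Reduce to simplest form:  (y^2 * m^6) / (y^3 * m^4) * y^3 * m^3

Quotient: (y^-1) * m^2
Multiply by y^3 * m^3: add exponents.

m^5*y^2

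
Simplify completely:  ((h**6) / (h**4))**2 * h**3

h**7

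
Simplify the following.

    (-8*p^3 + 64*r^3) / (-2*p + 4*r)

Apply the difference-of-cubes factorisation and cancel (-2*p + 4*r).

4*p^2 + 8*p*r + 16*r^2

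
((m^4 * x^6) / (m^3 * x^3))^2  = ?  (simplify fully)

Inside the bracket: m^1 * x^3
Raise to the power 2: m^2 * x^6

m^2*x^6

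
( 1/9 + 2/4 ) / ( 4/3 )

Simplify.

Numerator: 1/9 + 2/4 = 11/18
Denominator: 4/3 = 4/3
Divide: (11/18) · (3/4) = 11/24

11/24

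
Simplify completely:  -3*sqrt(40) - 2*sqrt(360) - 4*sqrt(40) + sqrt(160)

-22*sqrt(10)

3*sqrt(40) = 6*sqrt(10); 2*sqrt(360) = 12*sqrt(10); 4*sqrt(40) = 8*sqrt(10); sqrt(160) = 4*sqrt(10)
Combine: (-6 - 12 - 8 + 4)·sqrt(10) = -22*sqrt(10)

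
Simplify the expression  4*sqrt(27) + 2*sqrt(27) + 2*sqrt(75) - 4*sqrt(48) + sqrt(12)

4*sqrt(27) = 12*sqrt(3); 2*sqrt(27) = 6*sqrt(3); 2*sqrt(75) = 10*sqrt(3); 4*sqrt(48) = 16*sqrt(3); sqrt(12) = 2*sqrt(3)
Combine: (12 + 6 + 10 - 16 + 2)·sqrt(3) = 14*sqrt(3)

14*sqrt(3)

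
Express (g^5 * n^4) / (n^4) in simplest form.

Quotient: g^5

g^5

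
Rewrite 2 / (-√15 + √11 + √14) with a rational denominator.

(-5*√15 + 6*√14 + 9*√11 + √2310)/129

Group as (√11 + √14) - √15; multiply by (√11 + √14) + √15, then rationalise the remaining surd.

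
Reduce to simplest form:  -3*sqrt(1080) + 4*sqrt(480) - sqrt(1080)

-8*sqrt(30)

3*sqrt(1080) = 18*sqrt(30); 4*sqrt(480) = 16*sqrt(30); sqrt(1080) = 6*sqrt(30)
Combine: (-18 + 16 - 6)·sqrt(30) = -8*sqrt(30)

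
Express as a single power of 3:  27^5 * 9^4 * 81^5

3^43

27^5 = 3^15; 9^4 = 3^8; 81^5 = 3^20
Combine exponents: 3^43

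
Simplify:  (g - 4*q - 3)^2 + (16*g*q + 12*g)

(g + 4*q + 3)^2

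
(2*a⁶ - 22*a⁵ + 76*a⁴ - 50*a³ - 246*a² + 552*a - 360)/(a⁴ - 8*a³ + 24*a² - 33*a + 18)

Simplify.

Factor: 2*a⁶ - 22*a⁵ + 76*a⁴ - 50*a³ - 246*a² + 552*a - 360 = 2·(a - 3)·(a - 2)·(a - 5)·(a² - 3*a + 3)·(a + 2);  a⁴ - 8*a³ + 24*a² - 33*a + 18 = (a - 3)·(a - 2)·(a² - 3*a + 3)
Cancel the common factors (a² - 3*a + 3), (a - 3), (a - 2).

2*a² - 6*a - 20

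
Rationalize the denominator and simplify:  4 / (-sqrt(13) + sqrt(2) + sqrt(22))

(-44*sqrt(13) - 28*sqrt(22) + 132*sqrt(2) + 16*sqrt(143))/55

Group as (sqrt(2) + sqrt(22)) - sqrt(13); multiply by (sqrt(2) + sqrt(22)) + sqrt(13), then rationalise the remaining surd.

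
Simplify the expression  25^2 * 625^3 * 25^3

25^2 = 5^4; 625^3 = 5^12; 25^3 = 5^6
Combine exponents: 5^22

5^22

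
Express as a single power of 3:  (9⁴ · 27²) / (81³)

9⁴ = 3^8; 27² = 3^6; 81³ = 3^12
Combine exponents: 3^2

3^2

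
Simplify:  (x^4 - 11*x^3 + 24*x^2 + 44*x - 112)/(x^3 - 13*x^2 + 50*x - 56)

x + 2

Factor: x^4 - 11*x^3 + 24*x^2 + 44*x - 112 = (x + 2)*(x - 4)*(x - 2)*(x - 7);  x^3 - 13*x^2 + 50*x - 56 = (x - 7)*(x - 4)*(x - 2)
Cancel the common factors (x - 4), (x - 7), (x - 2).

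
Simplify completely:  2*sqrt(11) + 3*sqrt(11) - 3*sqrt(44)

2*sqrt(11) = 2*sqrt(11); 3*sqrt(11) = 3*sqrt(11); 3*sqrt(44) = 6*sqrt(11)
Combine: (2 + 3 - 6)·sqrt(11) = -sqrt(11)

-sqrt(11)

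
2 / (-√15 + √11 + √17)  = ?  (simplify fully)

(-26*√15 + 18*√17 + 42*√11 + 4*√2805)/579

Group as (√11 + √17) - √15; multiply by (√11 + √17) + √15, then rationalise the remaining surd.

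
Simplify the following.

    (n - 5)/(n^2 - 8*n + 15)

Factor: n^2 - 8*n + 15 = (n - 3)*(n - 5)
Cancel the common factor (n - 5).

1/(n - 3)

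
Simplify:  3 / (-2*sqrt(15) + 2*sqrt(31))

(3*sqrt(15) + 3*sqrt(31))/32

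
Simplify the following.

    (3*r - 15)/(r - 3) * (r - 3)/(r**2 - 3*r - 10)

3/(r + 2)

Factor: 3*r - 15 = 3*(r - 5);  r**2 - 3*r - 10 = (r - 5)*(r + 2)
Cancel the common factors (r - 5), (r - 3).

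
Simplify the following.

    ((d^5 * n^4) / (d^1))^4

d^16*n^16

Inside the bracket: d^4 * n^4
Raise to the power 4: d^16 * n^16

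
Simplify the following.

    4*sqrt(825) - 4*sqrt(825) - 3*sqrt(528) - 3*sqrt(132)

-18*sqrt(33)

4*sqrt(825) = 20*sqrt(33); 4*sqrt(825) = 20*sqrt(33); 3*sqrt(528) = 12*sqrt(33); 3*sqrt(132) = 6*sqrt(33)
Combine: (20 - 20 - 12 - 6)·sqrt(33) = -18*sqrt(33)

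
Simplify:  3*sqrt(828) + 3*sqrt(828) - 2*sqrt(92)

3*sqrt(828) = 18*sqrt(23); 3*sqrt(828) = 18*sqrt(23); 2*sqrt(92) = 4*sqrt(23)
Combine: (18 + 18 - 4)·sqrt(23) = 32*sqrt(23)

32*sqrt(23)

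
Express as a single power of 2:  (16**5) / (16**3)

2**8

16**5 = 2**20; 16**3 = 2**12
Combine exponents: 2**8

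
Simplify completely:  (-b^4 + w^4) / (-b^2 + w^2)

b^2 + w^2

-b^4 + w^4 factors as (-b + w)*(b + w)*(b^2 + w^2).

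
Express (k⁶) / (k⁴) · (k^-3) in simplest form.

Quotient: k²
Multiply by (k^-3): add exponents.

1/k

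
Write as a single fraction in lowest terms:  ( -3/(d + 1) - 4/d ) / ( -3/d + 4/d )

Numerator: -3/(d + 1) - 4/d = (-7*d - 4)/(d² + d)
Denominator: -3/d + 4/d = 1/d
Divide: ((-7*d - 4)/(d² + d)) · (d) = (-7*d - 4)/(d + 1)

(-7*d - 4)/(d + 1)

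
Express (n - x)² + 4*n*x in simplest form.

(n + x)²

Expand the square and combine the 4*n*x term.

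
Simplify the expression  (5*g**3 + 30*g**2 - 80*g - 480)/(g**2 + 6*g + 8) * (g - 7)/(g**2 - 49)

Factor: 5*g**3 + 30*g**2 - 80*g - 480 = 5*(g + 6)*(g - 4)*(g + 4);  g**2 + 6*g + 8 = (g + 2)*(g + 4);  g**2 - 49 = (g + 7)*(g - 7)
Cancel the common factors (g - 7), (g + 4).

(5*g**2 + 10*g - 120)/(g**2 + 9*g + 14)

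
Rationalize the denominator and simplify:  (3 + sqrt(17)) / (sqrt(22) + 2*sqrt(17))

Multiply numerator and denominator by -sqrt(22) + 2*sqrt(17).
Denominator becomes 46; numerator becomes -sqrt(374) - 3*sqrt(22) + 6*sqrt(17) + 34.

(-sqrt(374) - 3*sqrt(22) + 6*sqrt(17) + 34)/46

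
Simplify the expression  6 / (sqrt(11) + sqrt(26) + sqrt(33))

Group as (sqrt(26) + sqrt(33)) + sqrt(11); multiply by (sqrt(26) + sqrt(33)) - sqrt(11), then rationalise the remaining surd.

(-11*sqrt(78) + 2*sqrt(33) + 9*sqrt(26) + 24*sqrt(11))/94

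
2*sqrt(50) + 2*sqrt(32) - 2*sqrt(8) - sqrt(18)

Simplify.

11*sqrt(2)

2*sqrt(50) = 10*sqrt(2); 2*sqrt(32) = 8*sqrt(2); 2*sqrt(8) = 4*sqrt(2); sqrt(18) = 3*sqrt(2)
Combine: (10 + 8 - 4 - 3)·sqrt(2) = 11*sqrt(2)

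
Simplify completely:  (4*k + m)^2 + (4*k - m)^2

Only the even-power cross terms survive.

32*k^2 + 2*m^2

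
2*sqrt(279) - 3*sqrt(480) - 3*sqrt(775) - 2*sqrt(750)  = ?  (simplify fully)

-22*sqrt(30) - 9*sqrt(31)

2*sqrt(279) = 6*sqrt(31); 3*sqrt(480) = 12*sqrt(30); 3*sqrt(775) = 15*sqrt(31); 2*sqrt(750) = 10*sqrt(30)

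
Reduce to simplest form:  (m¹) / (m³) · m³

m

Quotient: (m^-2)
Multiply by m³: add exponents.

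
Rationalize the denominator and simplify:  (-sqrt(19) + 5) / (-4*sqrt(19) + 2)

(-3*sqrt(19) + 11)/50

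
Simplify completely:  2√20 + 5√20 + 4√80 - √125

25*√5

2√20 = 4*√5; 5√20 = 10*√5; 4√80 = 16*√5; √125 = 5*√5
Combine: (4 + 10 + 16 - 5)·√5 = 25*√5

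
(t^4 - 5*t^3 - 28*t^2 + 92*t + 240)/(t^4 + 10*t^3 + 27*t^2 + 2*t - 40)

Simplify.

(t^2 - 11*t + 30)/(t^2 + 4*t - 5)

Factor: t^4 - 5*t^3 - 28*t^2 + 92*t + 240 = (t + 4)*(t - 5)*(t - 6)*(t + 2);  t^4 + 10*t^3 + 27*t^2 + 2*t - 40 = (t - 1)*(t + 5)*(t + 2)*(t + 4)
Cancel the common factors (t + 4), (t + 2).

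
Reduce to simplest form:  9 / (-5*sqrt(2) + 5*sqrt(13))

Multiply numerator and denominator by 5*sqrt(2) + 5*sqrt(13).
Denominator becomes 275; numerator becomes 45*sqrt(2) + 45*sqrt(13).

(9*sqrt(2) + 9*sqrt(13))/55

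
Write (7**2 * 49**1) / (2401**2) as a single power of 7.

7**(-4)

7**2 = 7**2; 49**1 = 7**2; 2401**2 = 7**8
Combine exponents: 7**(-4)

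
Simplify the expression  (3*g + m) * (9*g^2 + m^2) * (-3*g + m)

-81*g^4 + m^4

Telescope via difference of squares: (m+(3*g))(m-(3*g)) = -9*g^2 + m^2, then repeat with the next factor.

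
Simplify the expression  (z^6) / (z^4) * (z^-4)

z^(-2)

Quotient: z^2
Multiply by (z^-4): add exponents.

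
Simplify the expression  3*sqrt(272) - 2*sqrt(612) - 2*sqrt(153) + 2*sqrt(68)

3*sqrt(272) = 12*sqrt(17); 2*sqrt(612) = 12*sqrt(17); 2*sqrt(153) = 6*sqrt(17); 2*sqrt(68) = 4*sqrt(17)
Combine: (12 - 12 - 6 + 4)·sqrt(17) = -2*sqrt(17)

-2*sqrt(17)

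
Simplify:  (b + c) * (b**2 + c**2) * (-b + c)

Pair the conjugate factors: (c+b)(c-b) = -b**2 + c**2, then repeat with the next factor.

-b**4 + c**4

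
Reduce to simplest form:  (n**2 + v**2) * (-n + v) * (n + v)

-n**4 + v**4

(v+n)(v-n) = -n**2 + v**2; continue pairing.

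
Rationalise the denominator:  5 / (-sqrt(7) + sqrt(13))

Multiply numerator and denominator by sqrt(7) + sqrt(13).
Denominator becomes 6; numerator becomes 5*sqrt(7) + 5*sqrt(13).

(5*sqrt(7) + 5*sqrt(13))/6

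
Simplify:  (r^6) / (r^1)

r^5

Quotient: r^5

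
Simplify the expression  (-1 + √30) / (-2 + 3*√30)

Multiply numerator and denominator by -3*√30 - 2.
Denominator becomes -266; numerator becomes -88 + √30.

(-√30 + 88)/266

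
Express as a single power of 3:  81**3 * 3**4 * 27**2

3**22

81**3 = 3**12; 3**4 = 3**4; 27**2 = 3**6
Combine exponents: 3**22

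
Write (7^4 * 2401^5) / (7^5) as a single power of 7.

7^4 = 7^4; 2401^5 = 7^20; 7^5 = 7^5
Combine exponents: 7^19

7^19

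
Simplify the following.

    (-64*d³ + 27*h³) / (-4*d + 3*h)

(3*h)^3 - (4*d)^3 = (-4*d + 3*h)(16*d² + 12*d*h + 9*h²).

16*d² + 12*d*h + 9*h²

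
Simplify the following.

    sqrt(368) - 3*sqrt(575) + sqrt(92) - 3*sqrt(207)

sqrt(368) = 4*sqrt(23); 3*sqrt(575) = 15*sqrt(23); sqrt(92) = 2*sqrt(23); 3*sqrt(207) = 9*sqrt(23)
Combine: (4 - 15 + 2 - 9)·sqrt(23) = -18*sqrt(23)

-18*sqrt(23)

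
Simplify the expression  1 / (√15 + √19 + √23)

Group as (√15 + √23) + √19; multiply by (√15 + √23) - √19, then rationalise the remaining surd.

(-2*√6555 + 11*√23 + 19*√19 + 27*√15)/1019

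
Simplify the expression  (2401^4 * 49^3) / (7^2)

7^20

2401^4 = 7^16; 49^3 = 7^6; 7^2 = 7^2
Combine exponents: 7^20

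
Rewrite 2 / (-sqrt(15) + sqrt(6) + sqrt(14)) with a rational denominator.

(-10*sqrt(15) + 14*sqrt(14) + 46*sqrt(6) + 24*sqrt(35))/311

Group as (sqrt(6) + sqrt(14)) - sqrt(15); multiply by (sqrt(6) + sqrt(14)) + sqrt(15), then rationalise the remaining surd.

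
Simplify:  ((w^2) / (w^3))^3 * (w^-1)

w^(-4)

Inside the bracket: (w^-1)
Raise to the power 3: (w^-3)
Multiply by (w^-1): add exponents.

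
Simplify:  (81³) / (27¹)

81³ = 3^12; 27¹ = 3^3
Combine exponents: 3^9

3^9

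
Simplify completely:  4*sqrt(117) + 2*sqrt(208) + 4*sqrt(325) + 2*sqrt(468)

4*sqrt(117) = 12*sqrt(13); 2*sqrt(208) = 8*sqrt(13); 4*sqrt(325) = 20*sqrt(13); 2*sqrt(468) = 12*sqrt(13)
Combine: (12 + 8 + 20 + 12)·sqrt(13) = 52*sqrt(13)

52*sqrt(13)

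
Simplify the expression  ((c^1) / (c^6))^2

c^(-10)

Inside the bracket: (c^-5)
Raise to the power 2: (c^-10)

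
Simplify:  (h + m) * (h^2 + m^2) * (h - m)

Pair the conjugate factors: (h+m)(h-m) = h^2 - m^2, then repeat with the next factor.

h^4 - m^4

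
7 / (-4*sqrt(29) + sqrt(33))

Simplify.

(-28*sqrt(29) - 7*sqrt(33))/431

Multiply numerator and denominator by sqrt(33) + 4*sqrt(29).
Denominator becomes -431; numerator becomes 7*sqrt(33) + 28*sqrt(29).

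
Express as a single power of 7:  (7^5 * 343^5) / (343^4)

7^5 = 7^5; 343^5 = 7^15; 343^4 = 7^12
Combine exponents: 7^8

7^8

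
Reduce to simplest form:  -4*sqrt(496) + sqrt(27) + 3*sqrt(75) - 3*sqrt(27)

4*sqrt(496) = 16*sqrt(31); sqrt(27) = 3*sqrt(3); 3*sqrt(75) = 15*sqrt(3); 3*sqrt(27) = 9*sqrt(3)

-16*sqrt(31) + 9*sqrt(3)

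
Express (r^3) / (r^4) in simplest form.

1/r

Quotient: (r^-1)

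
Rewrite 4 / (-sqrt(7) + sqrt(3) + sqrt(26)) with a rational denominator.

(-30*sqrt(3) - 2*sqrt(546) + 22*sqrt(7) + 16*sqrt(26))/43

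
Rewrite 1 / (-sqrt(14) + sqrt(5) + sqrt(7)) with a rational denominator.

Group as (sqrt(5) + sqrt(7)) - sqrt(14); multiply by (sqrt(5) + sqrt(7)) + sqrt(14), then rationalise the remaining surd.

(sqrt(14) + 6*sqrt(7) + 8*sqrt(5) + 7*sqrt(10))/68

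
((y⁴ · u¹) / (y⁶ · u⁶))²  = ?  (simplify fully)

1/(u^10*y⁴)

Inside the bracket: (y^-2) · (u^-5)
Raise to the power 2: (y^-4) · (u^-10)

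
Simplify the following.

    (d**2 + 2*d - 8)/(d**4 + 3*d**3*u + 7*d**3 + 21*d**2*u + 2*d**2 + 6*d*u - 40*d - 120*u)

1/(d**2 + 3*d*u + 5*d + 15*u)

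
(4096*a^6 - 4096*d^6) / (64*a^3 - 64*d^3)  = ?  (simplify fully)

Difference of sixth powers: factor out (64*a^3 - 64*d^3).

64*a^3 + 64*d^3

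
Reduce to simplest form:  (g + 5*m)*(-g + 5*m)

-g**2 + 25*m**2

Product of conjugates: (P+Q)(P-Q) = P**2 - Q**2.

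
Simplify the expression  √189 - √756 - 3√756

-21*√21

√189 = 3*√21; √756 = 6*√21; 3√756 = 18*√21
Combine: (3 - 6 - 18)·√21 = -21*√21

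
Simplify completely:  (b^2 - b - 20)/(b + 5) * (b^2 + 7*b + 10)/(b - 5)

b^2 + 6*b + 8

Factor: b^2 - b - 20 = (b + 4)*(b - 5);  b^2 + 7*b + 10 = (b + 5)*(b + 2)
Cancel the common factors (b + 5), (b - 5).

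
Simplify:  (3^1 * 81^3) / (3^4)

3^9

3^1 = 3^1; 81^3 = 3^12; 3^4 = 3^4
Combine exponents: 3^9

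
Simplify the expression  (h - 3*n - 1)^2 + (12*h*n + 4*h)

(h + 3*n + 1)^2

Expanding gives h^2 + 6*h*n + 2*h + 9*n^2 + 6*n + 1, a perfect square.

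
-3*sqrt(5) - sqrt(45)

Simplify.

-6*sqrt(5)

3*sqrt(5) = 3*sqrt(5); sqrt(45) = 3*sqrt(5)
Combine: (-3 - 3)·sqrt(5) = -6*sqrt(5)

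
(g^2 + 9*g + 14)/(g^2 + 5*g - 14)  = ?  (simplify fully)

(g + 2)/(g - 2)

Factor: g^2 + 9*g + 14 = (g + 2)*(g + 7);  g^2 + 5*g - 14 = (g + 7)*(g - 2)
Cancel the common factor (g + 7).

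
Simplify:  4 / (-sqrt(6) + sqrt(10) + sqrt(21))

(-100*sqrt(6) - 20*sqrt(21) + 68*sqrt(10) + 48*sqrt(35))/215

Group as (sqrt(10) + sqrt(21)) - sqrt(6); multiply by (sqrt(10) + sqrt(21)) + sqrt(6), then rationalise the remaining surd.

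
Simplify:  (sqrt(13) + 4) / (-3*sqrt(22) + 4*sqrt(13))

Multiply numerator and denominator by 3*sqrt(22) + 4*sqrt(13).
Denominator becomes 10; numerator becomes 3*sqrt(286) + 52 + 12*sqrt(22) + 16*sqrt(13).

(3*sqrt(286) + 52 + 12*sqrt(22) + 16*sqrt(13))/10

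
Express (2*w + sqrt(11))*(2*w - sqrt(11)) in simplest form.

4*w^2 - 11

Difference of squares with P = 2*w, Q = sqrt(11).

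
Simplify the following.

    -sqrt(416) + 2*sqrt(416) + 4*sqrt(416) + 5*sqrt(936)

50*sqrt(26)

sqrt(416) = 4*sqrt(26); 2*sqrt(416) = 8*sqrt(26); 4*sqrt(416) = 16*sqrt(26); 5*sqrt(936) = 30*sqrt(26)
Combine: (-4 + 8 + 16 + 30)·sqrt(26) = 50*sqrt(26)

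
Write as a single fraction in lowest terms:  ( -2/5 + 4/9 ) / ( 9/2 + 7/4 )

Numerator: -2/5 + 4/9 = 2/45
Denominator: 9/2 + 7/4 = 25/4
Divide: (2/45) · (4/25) = 8/1125

8/1125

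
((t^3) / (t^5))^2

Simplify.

Inside the bracket: (t^-2)
Raise to the power 2: (t^-4)

t^(-4)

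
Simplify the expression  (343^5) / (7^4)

343^5 = 7^15; 7^4 = 7^4
Combine exponents: 7^11

7^11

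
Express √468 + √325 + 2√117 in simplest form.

√468 = 6*√13; √325 = 5*√13; 2√117 = 6*√13
Combine: (6 + 5 + 6)·√13 = 17*√13

17*√13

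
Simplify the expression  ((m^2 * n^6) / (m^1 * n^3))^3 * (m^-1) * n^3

Inside the bracket: m^1 * n^3
Raise to the power 3: m^3 * n^9
Multiply by (m^-1) * n^3: add exponents.

m^2*n^12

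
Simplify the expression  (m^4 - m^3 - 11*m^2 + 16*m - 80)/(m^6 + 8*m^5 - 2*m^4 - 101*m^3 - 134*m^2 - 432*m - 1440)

1/(m^2 + 9*m + 18)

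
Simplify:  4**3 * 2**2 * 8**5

4**3 = 2**6; 2**2 = 2**2; 8**5 = 2**15
Combine exponents: 2**23

2**23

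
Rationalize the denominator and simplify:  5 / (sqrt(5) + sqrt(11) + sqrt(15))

(-50*sqrt(33) + 5*sqrt(15) + 45*sqrt(11) + 105*sqrt(5))/219

Group as (sqrt(5) + sqrt(11)) + sqrt(15); multiply by (sqrt(5) + sqrt(11)) - sqrt(15), then rationalise the remaining surd.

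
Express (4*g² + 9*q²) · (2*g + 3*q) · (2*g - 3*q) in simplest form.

16*g⁴ - 81*q⁴

Telescope via difference of squares: ((2*g)+(3*q))((2*g)-(3*q)) = 4*g² - 9*q², then repeat with the next factor.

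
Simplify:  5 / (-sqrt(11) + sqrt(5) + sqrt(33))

(-195*sqrt(5) - 110*sqrt(15) + 135*sqrt(11) + 85*sqrt(33))/69

Group as (sqrt(5) + sqrt(33)) - sqrt(11); multiply by (sqrt(5) + sqrt(33)) + sqrt(11), then rationalise the remaining surd.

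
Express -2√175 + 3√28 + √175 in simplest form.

√7

2√175 = 10*√7; 3√28 = 6*√7; √175 = 5*√7
Combine: (-10 + 6 + 5)·√7 = √7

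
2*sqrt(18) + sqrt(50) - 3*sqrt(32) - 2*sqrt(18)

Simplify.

-7*sqrt(2)

2*sqrt(18) = 6*sqrt(2); sqrt(50) = 5*sqrt(2); 3*sqrt(32) = 12*sqrt(2); 2*sqrt(18) = 6*sqrt(2)
Combine: (6 + 5 - 12 - 6)·sqrt(2) = -7*sqrt(2)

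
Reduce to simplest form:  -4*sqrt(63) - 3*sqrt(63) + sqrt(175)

4*sqrt(63) = 12*sqrt(7); 3*sqrt(63) = 9*sqrt(7); sqrt(175) = 5*sqrt(7)
Combine: (-12 - 9 + 5)·sqrt(7) = -16*sqrt(7)

-16*sqrt(7)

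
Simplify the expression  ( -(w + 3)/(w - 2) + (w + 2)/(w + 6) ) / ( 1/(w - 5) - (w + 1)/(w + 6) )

Numerator: -(w + 3)/(w - 2) + (w + 2)/(w + 6) = (-9*w - 22)/(w² + 4*w - 12)
Denominator: 1/(w - 5) - (w + 1)/(w + 6) = (-w² + 5*w + 11)/(w² + w - 30)
Divide: ((-9*w - 22)/(w² + 4*w - 12)) · ((w² + w - 30)/(-w² + 5*w + 11)) = (9*w² - 23*w - 110)/(w³ - 7*w² - w + 22)

(9*w² - 23*w - 110)/(w³ - 7*w² - w + 22)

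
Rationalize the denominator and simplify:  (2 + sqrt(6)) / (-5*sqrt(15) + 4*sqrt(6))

Multiply numerator and denominator by 4*sqrt(6) + 5*sqrt(15).
Denominator becomes -279; numerator becomes 8*sqrt(6) + 24 + 10*sqrt(15) + 15*sqrt(10).

(-15*sqrt(10) - 10*sqrt(15) - 24 - 8*sqrt(6))/279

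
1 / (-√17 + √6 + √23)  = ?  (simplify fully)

Group as (√6 + √23) - √17; multiply by (√6 + √23) + √17, then rationalise the remaining surd.

(-6*√17 + 17*√6 + √2346)/204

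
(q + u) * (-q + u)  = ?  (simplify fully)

-q^2 + u^2

(u+q)(u-q) = -q^2 + u^2.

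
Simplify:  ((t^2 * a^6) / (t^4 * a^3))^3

Inside the bracket: (t^-2) * a^3
Raise to the power 3: (t^-6) * a^9

a^9/t^6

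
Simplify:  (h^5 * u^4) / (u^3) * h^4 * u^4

h^9*u^5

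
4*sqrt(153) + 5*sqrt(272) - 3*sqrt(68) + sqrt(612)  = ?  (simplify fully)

32*sqrt(17)

4*sqrt(153) = 12*sqrt(17); 5*sqrt(272) = 20*sqrt(17); 3*sqrt(68) = 6*sqrt(17); sqrt(612) = 6*sqrt(17)
Combine: (12 + 20 - 6 + 6)·sqrt(17) = 32*sqrt(17)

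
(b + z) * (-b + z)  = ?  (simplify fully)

-b^2 + z^2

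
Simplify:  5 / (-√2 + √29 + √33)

Group as (√29 + √33) - √2; multiply by (√29 + √33) + √2, then rationalise the remaining surd.

(-150*√2 - 5*√33 + 15*√29 + 5*√1914)/114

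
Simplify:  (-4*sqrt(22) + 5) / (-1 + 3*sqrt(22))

Multiply numerator and denominator by -3*sqrt(22) - 1.
Denominator becomes -197; numerator becomes -11*sqrt(22) + 259.

(-259 + 11*sqrt(22))/197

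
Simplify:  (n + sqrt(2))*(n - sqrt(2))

Difference of squares with P = n, Q = sqrt(2).

n**2 - 2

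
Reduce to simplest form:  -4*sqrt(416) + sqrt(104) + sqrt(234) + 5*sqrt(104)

4*sqrt(416) = 16*sqrt(26); sqrt(104) = 2*sqrt(26); sqrt(234) = 3*sqrt(26); 5*sqrt(104) = 10*sqrt(26)
Combine: (-16 + 2 + 3 + 10)·sqrt(26) = -sqrt(26)

-sqrt(26)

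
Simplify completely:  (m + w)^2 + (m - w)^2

2*m^2 + 2*w^2

Write as f(m,w) + f(m,-w) and expand.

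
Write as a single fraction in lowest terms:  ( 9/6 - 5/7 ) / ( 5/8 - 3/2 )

-44/49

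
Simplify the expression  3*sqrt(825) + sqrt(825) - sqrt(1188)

3*sqrt(825) = 15*sqrt(33); sqrt(825) = 5*sqrt(33); sqrt(1188) = 6*sqrt(33)
Combine: (15 + 5 - 6)·sqrt(33) = 14*sqrt(33)

14*sqrt(33)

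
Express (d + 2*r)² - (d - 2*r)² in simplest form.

8*d*r

Only the odd-power cross terms survive.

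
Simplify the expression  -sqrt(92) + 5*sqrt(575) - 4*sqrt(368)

7*sqrt(23)

sqrt(92) = 2*sqrt(23); 5*sqrt(575) = 25*sqrt(23); 4*sqrt(368) = 16*sqrt(23)
Combine: (-2 + 25 - 16)·sqrt(23) = 7*sqrt(23)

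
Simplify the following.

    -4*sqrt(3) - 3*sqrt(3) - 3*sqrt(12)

-13*sqrt(3)

4*sqrt(3) = 4*sqrt(3); 3*sqrt(3) = 3*sqrt(3); 3*sqrt(12) = 6*sqrt(3)
Combine: (-4 - 3 - 6)·sqrt(3) = -13*sqrt(3)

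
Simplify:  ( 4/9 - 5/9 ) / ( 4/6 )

-1/6

Numerator: 4/9 - 5/9 = -1/9
Denominator: 4/6 = 2/3
Divide: (-1/9) · (3/2) = -1/6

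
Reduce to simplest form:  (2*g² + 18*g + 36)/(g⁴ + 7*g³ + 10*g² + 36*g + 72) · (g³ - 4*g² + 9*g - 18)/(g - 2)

Factor: 2*g² + 18*g + 36 = 2·(g + 6)·(g + 3);  g⁴ + 7*g³ + 10*g² + 36*g + 72 = (g + 2)·(g² - g + 6)·(g + 6);  g³ - 4*g² + 9*g - 18 = (g² - g + 6)·(g - 3)
Cancel the common factors (g² - g + 6), (g + 6).

(2*g² - 18)/(g² - 4)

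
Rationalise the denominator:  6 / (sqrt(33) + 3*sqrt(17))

Multiply numerator and denominator by -sqrt(33) + 3*sqrt(17).
Denominator becomes 120; numerator becomes -6*sqrt(33) + 18*sqrt(17).

(-sqrt(33) + 3*sqrt(17))/20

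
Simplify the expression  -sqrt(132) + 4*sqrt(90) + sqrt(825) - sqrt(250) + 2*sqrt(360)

sqrt(132) = 2*sqrt(33); 4*sqrt(90) = 12*sqrt(10); sqrt(825) = 5*sqrt(33); sqrt(250) = 5*sqrt(10); 2*sqrt(360) = 12*sqrt(10)

3*sqrt(33) + 19*sqrt(10)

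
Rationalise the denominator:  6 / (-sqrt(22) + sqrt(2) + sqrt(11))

Group as (sqrt(2) + sqrt(11)) - sqrt(22); multiply by (sqrt(2) + sqrt(11)) + sqrt(22), then rationalise the remaining surd.

(54*sqrt(22) + 78*sqrt(11) + 186*sqrt(2) + 264)/7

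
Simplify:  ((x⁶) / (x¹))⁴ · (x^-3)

Inside the bracket: x⁵
Raise to the power 4: x^20
Multiply by (x^-3): add exponents.

x^17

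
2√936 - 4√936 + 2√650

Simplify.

-2*√26

2√936 = 12*√26; 4√936 = 24*√26; 2√650 = 10*√26
Combine: (12 - 24 + 10)·√26 = -2*√26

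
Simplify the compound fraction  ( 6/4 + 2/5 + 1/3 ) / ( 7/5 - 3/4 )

134/39

Numerator: 6/4 + 2/5 + 1/3 = 67/30
Denominator: 7/5 - 3/4 = 13/20
Divide: (67/30) · (20/13) = 134/39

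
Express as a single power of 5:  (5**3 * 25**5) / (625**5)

5**3 = 5**3; 25**5 = 5**10; 625**5 = 5**20
Combine exponents: 5**(-7)

5**(-7)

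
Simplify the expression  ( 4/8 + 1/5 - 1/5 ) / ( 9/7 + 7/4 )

14/85

Numerator: 4/8 + 1/5 - 1/5 = 1/2
Denominator: 9/7 + 7/4 = 85/28
Divide: (1/2) · (28/85) = 14/85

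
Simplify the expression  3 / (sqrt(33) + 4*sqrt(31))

(-3*sqrt(33) + 12*sqrt(31))/463

Multiply numerator and denominator by -4*sqrt(31) + sqrt(33).
Denominator becomes -463; numerator becomes -12*sqrt(31) + 3*sqrt(33).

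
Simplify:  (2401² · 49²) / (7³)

2401² = 7^8; 49² = 7^4; 7³ = 7^3
Combine exponents: 7^9

7^9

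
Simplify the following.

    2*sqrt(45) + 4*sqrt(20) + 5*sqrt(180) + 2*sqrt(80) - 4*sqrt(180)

2*sqrt(45) = 6*sqrt(5); 4*sqrt(20) = 8*sqrt(5); 5*sqrt(180) = 30*sqrt(5); 2*sqrt(80) = 8*sqrt(5); 4*sqrt(180) = 24*sqrt(5)
Combine: (6 + 8 + 30 + 8 - 24)·sqrt(5) = 28*sqrt(5)

28*sqrt(5)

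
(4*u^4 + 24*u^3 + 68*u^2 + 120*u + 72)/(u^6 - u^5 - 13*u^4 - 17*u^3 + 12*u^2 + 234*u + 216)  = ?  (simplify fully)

Factor: 4*u^4 + 24*u^3 + 68*u^2 + 120*u + 72 = 4*(u + 1)*(u^2 + 2*u + 6)*(u + 3);  u^6 - u^5 - 13*u^4 - 17*u^3 + 12*u^2 + 234*u + 216 = (u - 3)*(u^2 + 2*u + 6)*(u - 4)*(u + 3)*(u + 1)
Cancel the common factors (u^2 + 2*u + 6), (u + 1), (u + 3).

4/(u^2 - 7*u + 12)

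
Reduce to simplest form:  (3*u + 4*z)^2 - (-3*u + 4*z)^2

48*u*z

Only the odd-power cross terms survive.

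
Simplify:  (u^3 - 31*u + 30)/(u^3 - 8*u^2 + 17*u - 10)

(u + 6)/(u - 2)

Factor: u^3 - 31*u + 30 = (u + 6)*(u - 5)*(u - 1);  u^3 - 8*u^2 + 17*u - 10 = (u - 5)*(u - 2)*(u - 1)
Cancel the common factors (u - 5), (u - 1).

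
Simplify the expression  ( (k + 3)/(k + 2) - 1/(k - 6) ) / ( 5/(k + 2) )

(k**2 - 4*k - 20)/(5*k - 30)

Numerator: (k + 3)/(k + 2) - 1/(k - 6) = (k**2 - 4*k - 20)/(k**2 - 4*k - 12)
Denominator: 5/(k + 2) = 5/(k + 2)
Divide: ((k**2 - 4*k - 20)/(k**2 - 4*k - 12)) · (k/5 + 2/5) = (k**2 - 4*k - 20)/(5*k - 30)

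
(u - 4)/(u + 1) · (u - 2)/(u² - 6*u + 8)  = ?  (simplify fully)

1/(u + 1)

Factor: u² - 6*u + 8 = (u - 4)·(u - 2)
Cancel the common factors (u - 2), (u - 4).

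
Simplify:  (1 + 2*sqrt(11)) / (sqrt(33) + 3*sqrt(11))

(-22*sqrt(3) - sqrt(33) + 3*sqrt(11) + 66)/66

Multiply numerator and denominator by -sqrt(33) + 3*sqrt(11).
Denominator becomes 66; numerator becomes -22*sqrt(3) - sqrt(33) + 3*sqrt(11) + 66.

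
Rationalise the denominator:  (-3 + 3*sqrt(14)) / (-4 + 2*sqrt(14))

(3*sqrt(14) + 36)/20

Multiply numerator and denominator by -2*sqrt(14) - 4.
Denominator becomes -40; numerator becomes -72 - 6*sqrt(14).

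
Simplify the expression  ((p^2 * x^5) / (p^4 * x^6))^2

Inside the bracket: (p^-2) * (x^-1)
Raise to the power 2: (p^-4) * (x^-2)

1/(p^4*x^2)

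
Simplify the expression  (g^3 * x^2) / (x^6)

g^3/x^4

Quotient: g^3 * (x^-4)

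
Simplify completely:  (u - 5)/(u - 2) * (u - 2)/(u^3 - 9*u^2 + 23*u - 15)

1/(u^2 - 4*u + 3)

Factor: u^3 - 9*u^2 + 23*u - 15 = (u - 3)*(u - 1)*(u - 5)
Cancel the common factors (u - 2), (u - 5).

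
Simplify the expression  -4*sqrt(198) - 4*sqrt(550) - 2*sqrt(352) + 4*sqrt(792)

-16*sqrt(22)

4*sqrt(198) = 12*sqrt(22); 4*sqrt(550) = 20*sqrt(22); 2*sqrt(352) = 8*sqrt(22); 4*sqrt(792) = 24*sqrt(22)
Combine: (-12 - 20 - 8 + 24)·sqrt(22) = -16*sqrt(22)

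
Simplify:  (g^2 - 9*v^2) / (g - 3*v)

Difference of squares: factor out (g - 3*v).

g + 3*v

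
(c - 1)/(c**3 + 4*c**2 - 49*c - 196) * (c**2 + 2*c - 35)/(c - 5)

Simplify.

Factor: c**3 + 4*c**2 - 49*c - 196 = (c - 7)*(c + 7)*(c + 4);  c**2 + 2*c - 35 = (c + 7)*(c - 5)
Cancel the common factors (c - 5), (c + 7).

(c - 1)/(c**2 - 3*c - 28)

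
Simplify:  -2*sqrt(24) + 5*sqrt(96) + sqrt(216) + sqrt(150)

2*sqrt(24) = 4*sqrt(6); 5*sqrt(96) = 20*sqrt(6); sqrt(216) = 6*sqrt(6); sqrt(150) = 5*sqrt(6)
Combine: (-4 + 20 + 6 + 5)·sqrt(6) = 27*sqrt(6)

27*sqrt(6)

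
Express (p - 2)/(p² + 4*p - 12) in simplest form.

1/(p + 6)

Factor: p² + 4*p - 12 = (p - 2)·(p + 6)
Cancel the common factor (p - 2).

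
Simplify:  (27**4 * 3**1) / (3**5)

3**8

27**4 = 3**12; 3**1 = 3**1; 3**5 = 3**5
Combine exponents: 3**8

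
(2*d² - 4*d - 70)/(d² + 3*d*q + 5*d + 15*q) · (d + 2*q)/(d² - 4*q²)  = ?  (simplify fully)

Factor: 2*d² - 4*d - 70 = 2·(d + 5)·(d - 7);  d² + 3*d*q + 5*d + 15*q = (d + 3*q)·(d + 5);  d² - 4*q² = (d - 2*q)·(d + 2*q)
Cancel the common factors (d + 5), (d + 2*q).

(-2*d + 14)/(-d² - d*q + 6*q²)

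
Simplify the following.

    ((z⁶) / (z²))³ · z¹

Inside the bracket: z⁴
Raise to the power 3: z^12
Multiply by z¹: add exponents.

z^13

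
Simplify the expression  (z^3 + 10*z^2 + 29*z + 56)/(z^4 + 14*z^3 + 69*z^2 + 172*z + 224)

1/(z + 4)

Factor: z^3 + 10*z^2 + 29*z + 56 = (z^2 + 3*z + 8)*(z + 7);  z^4 + 14*z^3 + 69*z^2 + 172*z + 224 = (z + 7)*(z + 4)*(z^2 + 3*z + 8)
Cancel the common factors (z^2 + 3*z + 8), (z + 7).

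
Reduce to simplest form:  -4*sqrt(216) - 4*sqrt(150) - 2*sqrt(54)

-50*sqrt(6)

4*sqrt(216) = 24*sqrt(6); 4*sqrt(150) = 20*sqrt(6); 2*sqrt(54) = 6*sqrt(6)
Combine: (-24 - 20 - 6)·sqrt(6) = -50*sqrt(6)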